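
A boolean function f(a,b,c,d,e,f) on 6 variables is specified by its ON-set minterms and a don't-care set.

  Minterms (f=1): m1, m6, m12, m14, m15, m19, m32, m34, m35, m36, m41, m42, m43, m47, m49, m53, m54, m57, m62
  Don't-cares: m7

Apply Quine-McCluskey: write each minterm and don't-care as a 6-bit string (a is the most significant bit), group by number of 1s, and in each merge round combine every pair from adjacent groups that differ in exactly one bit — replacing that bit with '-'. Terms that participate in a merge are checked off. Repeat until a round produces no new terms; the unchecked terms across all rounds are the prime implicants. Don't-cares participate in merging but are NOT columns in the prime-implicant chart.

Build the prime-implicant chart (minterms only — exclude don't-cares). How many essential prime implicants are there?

[col 0] 000001, 000110*, 000111*, 001100*, 001110*, 001111*, 010011, 100000*, 100010*, 100011*, 100100*, 101001*, 101010*, 101011*, 101111*, 110001*, 110101*, 110110*, 111001*, 111110*
[col 1] -01111, 00-110*, 00-111*, 00011-*, 0011-0, 00111-*, 1-1001, 10-010*, 10-011*, 100-00, 1000-0, 10001-*, 101-11, 1010-1, 10101-*, 11-001, 11-110, 110-01
[col 2] 00-11-, 10-01-
Prime implicants: -01111, 00-11-, 000001, 0011-0, 010011, 1-1001, 10-01-, 100-00, 1000-0, 101-11, 1010-1, 11-001, 11-110, 110-01
PI chart (minterm → PIs covering it):
  1 | 000001  (sole → essential)
  6 | 00-11-  (sole → essential)
  12 | 0011-0  (sole → essential)
  14 | 00-11-,0011-0
  15 | -01111,00-11-
  19 | 010011  (sole → essential)
  32 | 100-00,1000-0
  34 | 10-01-,1000-0
  35 | 10-01-  (sole → essential)
  36 | 100-00  (sole → essential)
  41 | 1-1001,1010-1
  42 | 10-01-  (sole → essential)
  43 | 10-01-,101-11,1010-1
  47 | -01111,101-11
  49 | 11-001,110-01
  53 | 110-01  (sole → essential)
  54 | 11-110  (sole → essential)
  57 | 1-1001,11-001
  62 | 11-110  (sole → essential)
Essential prime implicants: 00-11-, 000001, 0011-0, 010011, 10-01-, 100-00, 11-110, 110-01

8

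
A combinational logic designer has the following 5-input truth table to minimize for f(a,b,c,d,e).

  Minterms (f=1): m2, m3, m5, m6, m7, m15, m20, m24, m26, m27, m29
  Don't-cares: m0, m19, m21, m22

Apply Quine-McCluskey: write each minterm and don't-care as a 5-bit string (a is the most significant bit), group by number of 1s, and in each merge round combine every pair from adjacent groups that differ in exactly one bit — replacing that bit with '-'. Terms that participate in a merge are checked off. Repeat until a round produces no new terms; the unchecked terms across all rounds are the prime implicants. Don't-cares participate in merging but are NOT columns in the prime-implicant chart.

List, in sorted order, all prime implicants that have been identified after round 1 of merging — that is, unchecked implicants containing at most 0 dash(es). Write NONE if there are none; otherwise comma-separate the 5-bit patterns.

NONE

size-2^0 implicants → 00000(✓)  00010(✓)  00011(✓)  00101(✓)  00110(✓)  00111(✓)  01111(✓)  10011(✓)  10100(✓)  10101(✓)  10110(✓)  11000(✓)  11010(✓)  11011(✓)  11101(✓)
size-2^1 implicants → -0011  -0101  -0110  0-111  00-10(✓)  00-11(✓)  000-0  0001-(✓)  001-1  0011-(✓)  1-011  1-101  101-0  1010-  110-0  1101-
size-2^2 implicants → 00-1-
Unchecked terms (primes): -0011, -0101, -0110, 0-111, 00-1-, 000-0, 001-1, 1-011, 1-101, 101-0, 1010-, 110-0, 1101-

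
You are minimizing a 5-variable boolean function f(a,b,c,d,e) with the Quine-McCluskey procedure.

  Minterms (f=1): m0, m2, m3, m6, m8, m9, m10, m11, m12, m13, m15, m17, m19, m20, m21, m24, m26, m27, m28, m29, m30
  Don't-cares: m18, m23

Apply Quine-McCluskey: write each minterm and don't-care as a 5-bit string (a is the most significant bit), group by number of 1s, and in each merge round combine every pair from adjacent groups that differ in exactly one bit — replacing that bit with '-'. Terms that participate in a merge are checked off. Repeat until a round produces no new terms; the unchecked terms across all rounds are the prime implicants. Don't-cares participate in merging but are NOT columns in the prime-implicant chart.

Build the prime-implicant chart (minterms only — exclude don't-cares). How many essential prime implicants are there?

[col 0] 00000*, 00010*, 00011*, 00110*, 01000*, 01001*, 01010*, 01011*, 01100*, 01101*, 01111*, 10001*, 10010*, 10011*, 10100*, 10101*, 10111*, 11000*, 11010*, 11011*, 11100*, 11101*, 11110*
[col 1] -0010*, -0011*, -1000*, -1010*, -1011*, -1100*, -1101*, 0-000*, 0-010*, 0-011*, 00-10, 000-0*, 0001-*, 01-00*, 01-01*, 01-11*, 010-0*, 010-1*, 0100-*, 0101-*, 011-1*, 0110-*, 1-010*, 1-011*, 1-100*, 1-101*, 10-01*, 10-11*, 100-1*, 1001-*, 101-1*, 1010-*, 11-00*, 11-10*, 110-0*, 1101-*, 111-0*, 1110-*
[col 2] --010*, --011*, -001-*, -1-00, -10-0, -101-*, -110-, 0-0-0, 0-01-*, 01--1, 01-0-, 010--, 1-01-*, 1-10-, 10--1, 11--0
[col 3] --01-
Prime implicants: --01-, -1-00, -10-0, -110-, 0-0-0, 00-10, 01--1, 01-0-, 010--, 1-10-, 10--1, 11--0
PI chart (minterm → PIs covering it):
  0 | 0-0-0  (sole → essential)
  2 | --01-,0-0-0,00-10
  3 | --01-  (sole → essential)
  6 | 00-10  (sole → essential)
  8 | -1-00,-10-0,0-0-0,01-0-,010--
  9 | 01--1,01-0-,010--
  10 | --01-,-10-0,0-0-0,010--
  11 | --01-,01--1,010--
  12 | -1-00,-110-,01-0-
  13 | -110-,01--1,01-0-
  15 | 01--1  (sole → essential)
  17 | 10--1  (sole → essential)
  19 | --01-,10--1
  20 | 1-10-  (sole → essential)
  21 | 1-10-,10--1
  24 | -1-00,-10-0,11--0
  26 | --01-,-10-0,11--0
  27 | --01-  (sole → essential)
  28 | -1-00,-110-,1-10-,11--0
  29 | -110-,1-10-
  30 | 11--0  (sole → essential)
Essential prime implicants: --01-, 0-0-0, 00-10, 01--1, 1-10-, 10--1, 11--0

7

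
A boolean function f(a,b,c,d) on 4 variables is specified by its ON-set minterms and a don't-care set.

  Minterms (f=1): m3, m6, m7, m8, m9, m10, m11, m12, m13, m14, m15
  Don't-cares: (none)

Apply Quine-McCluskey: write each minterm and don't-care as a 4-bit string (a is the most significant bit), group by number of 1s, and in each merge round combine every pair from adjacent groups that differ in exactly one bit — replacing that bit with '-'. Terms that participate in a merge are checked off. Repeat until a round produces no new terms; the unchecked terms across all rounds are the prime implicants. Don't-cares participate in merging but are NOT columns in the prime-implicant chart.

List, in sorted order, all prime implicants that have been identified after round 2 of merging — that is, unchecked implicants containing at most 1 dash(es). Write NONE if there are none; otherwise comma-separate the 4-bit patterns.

Round 0: 0011✓ 0110✓ 0111✓ 1000✓ 1001✓ 1010✓ 1011✓ 1100✓ 1101✓ 1110✓ 1111✓
Round 1: -011✓ -110✓ -111✓ 0-11✓ 011-✓ 1-00✓ 1-01✓ 1-10✓ 1-11✓ 10-0✓ 10-1✓ 100-✓ 101-✓ 11-0✓ 11-1✓ 110-✓ 111-✓
Round 2: --11 -11- 1--0✓ 1--1✓ 1-0-✓ 1-1-✓ 10--✓ 11--✓
Round 3: 1---
PIs = {--11, -11-, 1---}

NONE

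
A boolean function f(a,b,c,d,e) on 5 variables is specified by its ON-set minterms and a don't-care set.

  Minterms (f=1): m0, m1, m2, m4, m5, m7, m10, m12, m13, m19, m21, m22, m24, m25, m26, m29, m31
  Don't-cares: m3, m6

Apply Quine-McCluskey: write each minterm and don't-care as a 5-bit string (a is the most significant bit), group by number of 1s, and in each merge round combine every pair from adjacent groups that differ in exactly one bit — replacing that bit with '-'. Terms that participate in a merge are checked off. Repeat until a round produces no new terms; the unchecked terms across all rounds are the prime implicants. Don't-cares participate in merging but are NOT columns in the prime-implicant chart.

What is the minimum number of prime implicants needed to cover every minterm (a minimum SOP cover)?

[col 0] 00000*, 00001*, 00010*, 00011*, 00100*, 00101*, 00110*, 00111*, 01010*, 01100*, 01101*, 10011*, 10101*, 10110*, 11000*, 11001*, 11010*, 11101*, 11111*
[col 1] -0011, -0101*, -0110, -1010, -1101*, 0-010, 0-100*, 0-101*, 00-00*, 00-01*, 00-10*, 00-11*, 000-0*, 000-1*, 0000-*, 0001-*, 001-0*, 001-1*, 0010-*, 0011-*, 0110-*, 1-101*, 11-01, 110-0, 1100-, 111-1
[col 2] --101, 0-10-, 00--0*, 00--1*, 00-0-*, 00-1-*, 000--*, 001--*
[col 3] 00---
Prime implicants: --101, -0011, -0110, -1010, 0-010, 0-10-, 00---, 11-01, 110-0, 1100-, 111-1
PI chart (minterm → PIs covering it):
  0 | 00---  (sole → essential)
  1 | 00---  (sole → essential)
  2 | 0-010,00---
  4 | 0-10-,00---
  5 | --101,0-10-,00---
  7 | 00---  (sole → essential)
  10 | -1010,0-010
  12 | 0-10-  (sole → essential)
  13 | --101,0-10-
  19 | -0011  (sole → essential)
  21 | --101  (sole → essential)
  22 | -0110  (sole → essential)
  24 | 110-0,1100-
  25 | 11-01,1100-
  26 | -1010,110-0
  29 | --101,11-01,111-1
  31 | 111-1  (sole → essential)
Essential prime implicants: --101, -0011, -0110, 0-10-, 00---, 111-1
Petrick residual → -1010, 1100-
Minimum SOP uses 8 PIs: cd'e + b'c'de + b'cde' + bc'de' + a'cd' + a'b' + abc'd' + abce

8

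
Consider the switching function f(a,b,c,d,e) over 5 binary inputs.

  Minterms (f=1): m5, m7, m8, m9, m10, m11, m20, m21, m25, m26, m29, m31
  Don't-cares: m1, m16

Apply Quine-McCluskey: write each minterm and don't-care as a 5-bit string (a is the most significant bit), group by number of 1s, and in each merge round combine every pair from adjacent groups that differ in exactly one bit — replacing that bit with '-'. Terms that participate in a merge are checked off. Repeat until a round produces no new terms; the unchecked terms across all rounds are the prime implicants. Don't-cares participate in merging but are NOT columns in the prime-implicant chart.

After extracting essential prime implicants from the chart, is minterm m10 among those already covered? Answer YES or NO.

Round 0: 00001✓ 00101✓ 00111✓ 01000✓ 01001✓ 01010✓ 01011✓ 10000✓ 10100✓ 10101✓ 11001✓ 11010✓ 11101✓ 11111✓
Round 1: -0101 -1001 -1010 0-001 00-01 001-1 010-0✓ 010-1✓ 0100-✓ 0101-✓ 1-101 10-00 1010- 11-01 111-1
Round 2: 010--
PIs = {-0101, -1001, -1010, 0-001, 00-01, 001-1, 010--, 1-101, 10-00, 1010-, 11-01, 111-1}
Coverage chart:
  m5: -0101,00-01,001-1
  m7: 001-1 ←essential
  m8: 010-- ←essential
  m9: -1001,0-001,010--
  m10: -1010,010--
  m11: 010-- ←essential
  m20: 10-00,1010-
  m21: -0101,1-101,1010-
  m25: -1001,11-01
  m26: -1010 ←essential
  m29: 1-101,11-01,111-1
  m31: 111-1 ←essential
Essential: -1010, 001-1, 010--, 111-1

YES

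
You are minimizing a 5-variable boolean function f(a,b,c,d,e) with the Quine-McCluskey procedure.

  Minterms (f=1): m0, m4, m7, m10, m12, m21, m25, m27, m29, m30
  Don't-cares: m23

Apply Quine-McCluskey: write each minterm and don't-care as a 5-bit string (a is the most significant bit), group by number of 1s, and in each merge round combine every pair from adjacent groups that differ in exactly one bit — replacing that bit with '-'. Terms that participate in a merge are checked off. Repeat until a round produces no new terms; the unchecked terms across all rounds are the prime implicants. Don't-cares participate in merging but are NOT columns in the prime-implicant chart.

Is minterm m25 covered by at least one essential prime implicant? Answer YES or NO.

YES

Round 0: 00000✓ 00100✓ 00111✓ 01010 01100✓ 10101✓ 10111✓ 11001✓ 11011✓ 11101✓ 11110
Round 1: -0111 0-100 00-00 1-101 101-1 11-01 110-1
PIs = {-0111, 0-100, 00-00, 01010, 1-101, 101-1, 11-01, 110-1, 11110}
Coverage chart:
  m0: 00-00 ←essential
  m4: 0-100,00-00
  m7: -0111 ←essential
  m10: 01010 ←essential
  m12: 0-100 ←essential
  m21: 1-101,101-1
  m25: 11-01,110-1
  m27: 110-1 ←essential
  m29: 1-101,11-01
  m30: 11110 ←essential
Essential: -0111, 0-100, 00-00, 01010, 110-1, 11110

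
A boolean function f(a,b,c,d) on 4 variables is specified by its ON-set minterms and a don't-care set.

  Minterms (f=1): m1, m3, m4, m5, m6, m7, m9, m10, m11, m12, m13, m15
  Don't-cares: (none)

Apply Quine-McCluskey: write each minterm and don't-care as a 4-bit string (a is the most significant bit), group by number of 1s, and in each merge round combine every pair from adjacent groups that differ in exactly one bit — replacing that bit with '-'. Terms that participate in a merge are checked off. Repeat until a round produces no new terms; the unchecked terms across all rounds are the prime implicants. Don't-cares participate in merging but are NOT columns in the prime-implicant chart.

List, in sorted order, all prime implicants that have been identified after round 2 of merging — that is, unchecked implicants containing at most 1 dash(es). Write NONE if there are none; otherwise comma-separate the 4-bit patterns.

size-2^0 implicants → 0001(✓)  0011(✓)  0100(✓)  0101(✓)  0110(✓)  0111(✓)  1001(✓)  1010(✓)  1011(✓)  1100(✓)  1101(✓)  1111(✓)
size-2^1 implicants → -001(✓)  -011(✓)  -100(✓)  -101(✓)  -111(✓)  0-01(✓)  0-11(✓)  00-1(✓)  01-0(✓)  01-1(✓)  010-(✓)  011-(✓)  1-01(✓)  1-11(✓)  10-1(✓)  101-  11-1(✓)  110-(✓)
size-2^2 implicants → --01(✓)  --11(✓)  -0-1(✓)  -1-1(✓)  -10-  0--1(✓)  01--  1--1(✓)
size-2^3 implicants → ---1
Unchecked terms (primes): ---1, -10-, 01--, 101-

101-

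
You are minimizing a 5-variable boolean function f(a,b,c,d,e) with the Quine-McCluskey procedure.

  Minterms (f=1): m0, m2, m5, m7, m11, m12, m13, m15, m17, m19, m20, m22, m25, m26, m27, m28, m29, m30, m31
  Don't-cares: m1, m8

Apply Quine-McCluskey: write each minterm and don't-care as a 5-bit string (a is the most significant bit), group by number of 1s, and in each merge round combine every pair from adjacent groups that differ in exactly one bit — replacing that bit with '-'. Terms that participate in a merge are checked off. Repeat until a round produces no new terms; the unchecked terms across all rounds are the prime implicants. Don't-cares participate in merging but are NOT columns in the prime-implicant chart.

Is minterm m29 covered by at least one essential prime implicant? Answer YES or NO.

NO

size-2^0 implicants → 00000(✓)  00001(✓)  00010(✓)  00101(✓)  00111(✓)  01000(✓)  01011(✓)  01100(✓)  01101(✓)  01111(✓)  10001(✓)  10011(✓)  10100(✓)  10110(✓)  11001(✓)  11010(✓)  11011(✓)  11100(✓)  11101(✓)  11110(✓)  11111(✓)
size-2^1 implicants → -0001  -1011(✓)  -1100(✓)  -1101(✓)  -1111(✓)  0-000  0-101(✓)  0-111(✓)  00-01  000-0  0000-  001-1(✓)  01-00  01-11(✓)  011-1(✓)  0110-(✓)  1-001(✓)  1-011(✓)  1-100(✓)  1-110(✓)  100-1(✓)  101-0(✓)  11-01(✓)  11-10(✓)  11-11(✓)  110-1(✓)  1101-(✓)  111-0(✓)  111-1(✓)  1110-(✓)  1111-(✓)
size-2^2 implicants → -1-11  -11-1  -110-  0-1-1  1-0-1  1-1-0  11--1  11-1-  111--
Unchecked terms (primes): -0001, -1-11, -11-1, -110-, 0-000, 0-1-1, 00-01, 000-0, 0000-, 01-00, 1-0-1, 1-1-0, 11--1, 11-1-, 111--
Minterm coverage:
  m0 ⊆ 0-000,000-0,0000-
  m2 ⊆ 000-0 [E]
  m5 ⊆ 0-1-1,00-01
  m7 ⊆ 0-1-1 [E]
  m11 ⊆ -1-11 [E]
  m12 ⊆ -110-,01-00
  m13 ⊆ -11-1,-110-,0-1-1
  m15 ⊆ -1-11,-11-1,0-1-1
  m17 ⊆ -0001,1-0-1
  m19 ⊆ 1-0-1 [E]
  m20 ⊆ 1-1-0 [E]
  m22 ⊆ 1-1-0 [E]
  m25 ⊆ 1-0-1,11--1
  m26 ⊆ 11-1- [E]
  m27 ⊆ -1-11,1-0-1,11--1,11-1-
  m28 ⊆ -110-,1-1-0,111--
  m29 ⊆ -11-1,-110-,11--1,111--
  m30 ⊆ 1-1-0,11-1-,111--
  m31 ⊆ -1-11,-11-1,11--1,11-1-,111--
E = {-1-11, 0-1-1, 000-0, 1-0-1, 1-1-0, 11-1-}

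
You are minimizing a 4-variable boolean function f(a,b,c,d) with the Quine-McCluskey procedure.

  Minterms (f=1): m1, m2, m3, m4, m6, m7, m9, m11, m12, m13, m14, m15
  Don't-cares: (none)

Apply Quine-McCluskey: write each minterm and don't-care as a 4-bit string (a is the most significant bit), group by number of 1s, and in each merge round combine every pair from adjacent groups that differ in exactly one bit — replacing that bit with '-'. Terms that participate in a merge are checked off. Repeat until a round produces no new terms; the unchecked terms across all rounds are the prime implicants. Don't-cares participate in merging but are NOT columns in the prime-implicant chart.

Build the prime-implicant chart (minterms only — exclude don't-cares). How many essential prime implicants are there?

Round 0: 0001✓ 0010✓ 0011✓ 0100✓ 0110✓ 0111✓ 1001✓ 1011✓ 1100✓ 1101✓ 1110✓ 1111✓
Round 1: -001✓ -011✓ -100✓ -110✓ -111✓ 0-10✓ 0-11✓ 00-1✓ 001-✓ 01-0✓ 011-✓ 1-01✓ 1-11✓ 10-1✓ 11-0✓ 11-1✓ 110-✓ 111-✓
Round 2: --11 -0-1 -1-0 -11- 0-1- 1--1 11--
PIs = {--11, -0-1, -1-0, -11-, 0-1-, 1--1, 11--}
Coverage chart:
  m1: -0-1 ←essential
  m2: 0-1- ←essential
  m3: --11,-0-1,0-1-
  m4: -1-0 ←essential
  m6: -1-0,-11-,0-1-
  m7: --11,-11-,0-1-
  m9: -0-1,1--1
  m11: --11,-0-1,1--1
  m12: -1-0,11--
  m13: 1--1,11--
  m14: -1-0,-11-,11--
  m15: --11,-11-,1--1,11--
Essential: -0-1, -1-0, 0-1-

3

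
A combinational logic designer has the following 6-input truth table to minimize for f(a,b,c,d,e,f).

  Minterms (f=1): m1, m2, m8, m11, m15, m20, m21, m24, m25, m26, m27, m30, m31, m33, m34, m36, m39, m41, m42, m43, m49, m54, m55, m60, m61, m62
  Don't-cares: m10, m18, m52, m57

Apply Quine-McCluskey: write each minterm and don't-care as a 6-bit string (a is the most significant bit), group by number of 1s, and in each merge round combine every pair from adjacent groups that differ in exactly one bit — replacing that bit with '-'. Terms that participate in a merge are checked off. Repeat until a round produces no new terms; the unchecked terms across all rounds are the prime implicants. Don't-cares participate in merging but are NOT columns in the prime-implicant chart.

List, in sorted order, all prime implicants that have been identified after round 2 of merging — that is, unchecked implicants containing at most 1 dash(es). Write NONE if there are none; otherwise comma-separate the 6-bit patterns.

[col 0] 000001*, 000010*, 001000*, 001010*, 001011*, 001111*, 010010*, 010100*, 010101*, 011000*, 011001*, 011010*, 011011*, 011110*, 011111*, 100001*, 100010*, 100100*, 100111*, 101001*, 101010*, 101011*, 110001*, 110100*, 110110*, 110111*, 111001*, 111100*, 111101*, 111110*
[col 1] -00001, -00010*, -01010*, -01011*, -10100, -11001, -11110, 0-0010*, 0-1000*, 0-1010*, 0-1011*, 0-1111*, 00-010*, 001-11*, 0010-0*, 00101-*, 01-010*, 01010-, 011-10*, 011-11*, 0110-0*, 0110-1*, 01100-*, 01101-*, 01111-*, 1-0001*, 1-0100, 1-0111, 1-1001*, 10-001*, 10-010*, 1010-1, 10101-*, 11-001*, 11-100*, 11-110*, 1101-0*, 11011-, 111-01, 1111-0*, 11110-
[col 2] -0-010, -0101-, 0--010, 0-1-11, 0-10-0, 0-101-, 011-1-, 0110--, 1--001, 11-1-0
Prime implicants: -0-010, -00001, -0101-, -10100, -11001, -11110, 0--010, 0-1-11, 0-10-0, 0-101-, 01010-, 011-1-, 0110--, 1--001, 1-0100, 1-0111, 1010-1, 11-1-0, 11011-, 111-01, 11110-

-00001, -10100, -11001, -11110, 01010-, 1-0100, 1-0111, 1010-1, 11011-, 111-01, 11110-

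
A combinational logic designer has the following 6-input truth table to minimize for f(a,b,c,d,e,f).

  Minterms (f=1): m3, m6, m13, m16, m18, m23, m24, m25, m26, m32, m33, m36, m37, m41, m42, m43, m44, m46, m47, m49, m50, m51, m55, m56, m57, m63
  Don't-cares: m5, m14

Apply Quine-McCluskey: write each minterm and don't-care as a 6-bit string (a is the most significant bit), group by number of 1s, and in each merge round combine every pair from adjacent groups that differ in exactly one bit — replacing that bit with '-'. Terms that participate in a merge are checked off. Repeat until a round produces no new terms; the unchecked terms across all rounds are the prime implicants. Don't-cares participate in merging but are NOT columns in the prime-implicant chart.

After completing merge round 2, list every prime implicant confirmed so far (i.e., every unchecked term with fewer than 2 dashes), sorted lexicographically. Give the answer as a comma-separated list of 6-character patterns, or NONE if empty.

-00101, -01110, -10010, -10111, 00-101, 00-110, 000011, 1-1111, 10-100, 1010-1, 1011-0, 11-111, 110-11, 1100-1, 11001-

[col 0] 000011, 000101*, 000110*, 001101*, 001110*, 010000*, 010010*, 010111*, 011000*, 011001*, 011010*, 100000*, 100001*, 100100*, 100101*, 101001*, 101010*, 101011*, 101100*, 101110*, 101111*, 110001*, 110010*, 110011*, 110111*, 111000*, 111001*, 111111*
[col 1] -00101, -01110, -10010, -10111, -11000*, -11001*, 00-101, 00-110, 01-000*, 01-010*, 0100-0*, 0110-0*, 01100-*, 1-0001*, 1-1001*, 1-1111, 10-001*, 10-100, 100-00*, 100-01*, 10000-*, 10010-*, 101-10*, 101-11*, 1010-1, 10101-*, 1011-0, 10111-*, 11-001*, 11-111, 110-11, 1100-1, 11001-, 11100-*
[col 2] -1100-, 01-0-0, 1--001, 100-0-, 101-1-
Prime implicants: -00101, -01110, -10010, -10111, -1100-, 00-101, 00-110, 000011, 01-0-0, 1--001, 1-1111, 10-100, 100-0-, 101-1-, 1010-1, 1011-0, 11-111, 110-11, 1100-1, 11001-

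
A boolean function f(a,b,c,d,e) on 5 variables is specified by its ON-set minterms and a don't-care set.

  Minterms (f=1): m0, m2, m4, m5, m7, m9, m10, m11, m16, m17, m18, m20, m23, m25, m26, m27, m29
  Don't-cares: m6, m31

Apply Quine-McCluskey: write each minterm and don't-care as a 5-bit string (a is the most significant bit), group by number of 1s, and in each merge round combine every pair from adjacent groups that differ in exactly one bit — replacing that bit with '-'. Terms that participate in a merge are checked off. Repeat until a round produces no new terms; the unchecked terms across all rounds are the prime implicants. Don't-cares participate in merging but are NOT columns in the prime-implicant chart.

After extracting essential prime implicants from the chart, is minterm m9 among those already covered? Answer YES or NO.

YES

Round 0: 00000✓ 00010✓ 00100✓ 00101✓ 00110✓ 00111✓ 01001✓ 01010✓ 01011✓ 10000✓ 10001✓ 10010✓ 10100✓ 10111✓ 11001✓ 11010✓ 11011✓ 11101✓ 11111✓
Round 1: -0000✓ -0010✓ -0100✓ -0111 -1001✓ -1010✓ -1011✓ 0-010✓ 00-00✓ 00-10✓ 000-0✓ 001-0✓ 001-1✓ 0010-✓ 0011-✓ 010-1✓ 0101-✓ 1-001 1-010✓ 1-111 10-00✓ 100-0✓ 1000- 11-01✓ 11-11✓ 110-1✓ 1101-✓ 111-1✓
Round 2: --010 -0-00 -00-0 -10-1 -101- 00--0 001-- 11--1
PIs = {--010, -0-00, -00-0, -0111, -10-1, -101-, 00--0, 001--, 1-001, 1-111, 1000-, 11--1}
Coverage chart:
  m0: -0-00,-00-0,00--0
  m2: --010,-00-0,00--0
  m4: -0-00,00--0,001--
  m5: 001-- ←essential
  m7: -0111,001--
  m9: -10-1 ←essential
  m10: --010,-101-
  m11: -10-1,-101-
  m16: -0-00,-00-0,1000-
  m17: 1-001,1000-
  m18: --010,-00-0
  m20: -0-00 ←essential
  m23: -0111,1-111
  m25: -10-1,1-001,11--1
  m26: --010,-101-
  m27: -10-1,-101-,11--1
  m29: 11--1 ←essential
Essential: -0-00, -10-1, 001--, 11--1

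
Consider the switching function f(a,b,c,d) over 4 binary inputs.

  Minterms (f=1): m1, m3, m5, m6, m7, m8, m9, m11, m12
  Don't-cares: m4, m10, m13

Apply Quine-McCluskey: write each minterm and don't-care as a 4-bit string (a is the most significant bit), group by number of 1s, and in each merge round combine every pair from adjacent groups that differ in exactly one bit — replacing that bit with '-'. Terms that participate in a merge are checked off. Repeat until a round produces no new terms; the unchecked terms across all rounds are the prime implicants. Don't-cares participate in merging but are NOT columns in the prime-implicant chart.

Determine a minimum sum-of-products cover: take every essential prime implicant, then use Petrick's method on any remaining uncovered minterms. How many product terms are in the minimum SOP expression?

3

Round 0: 0001✓ 0011✓ 0100✓ 0101✓ 0110✓ 0111✓ 1000✓ 1001✓ 1010✓ 1011✓ 1100✓ 1101✓
Round 1: -001✓ -011✓ -100✓ -101✓ 0-01✓ 0-11✓ 00-1✓ 01-0✓ 01-1✓ 010-✓ 011-✓ 1-00✓ 1-01✓ 10-0✓ 10-1✓ 100-✓ 101-✓ 110-✓
Round 2: --01 -0-1 -10- 0--1 01-- 1-0- 10--
PIs = {--01, -0-1, -10-, 0--1, 01--, 1-0-, 10--}
Coverage chart:
  m1: --01,-0-1,0--1
  m3: -0-1,0--1
  m5: --01,-10-,0--1,01--
  m6: 01-- ←essential
  m7: 0--1,01--
  m8: 1-0-,10--
  m9: --01,-0-1,1-0-,10--
  m11: -0-1,10--
  m12: -10-,1-0-
Essential: 01--
Petrick residual → -0-1, 1-0-
Min cover (3 terms): b'd + a'b + ac'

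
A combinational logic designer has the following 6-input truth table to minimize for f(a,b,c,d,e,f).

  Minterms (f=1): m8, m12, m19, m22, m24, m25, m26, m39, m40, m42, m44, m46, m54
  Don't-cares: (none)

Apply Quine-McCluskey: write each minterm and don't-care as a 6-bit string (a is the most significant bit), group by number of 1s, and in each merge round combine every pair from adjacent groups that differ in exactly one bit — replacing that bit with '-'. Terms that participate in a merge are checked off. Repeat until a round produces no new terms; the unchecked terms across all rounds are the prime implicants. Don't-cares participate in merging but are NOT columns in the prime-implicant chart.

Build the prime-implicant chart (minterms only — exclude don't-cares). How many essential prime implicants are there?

7

[col 0] 001000*, 001100*, 010011, 010110*, 011000*, 011001*, 011010*, 100111, 101000*, 101010*, 101100*, 101110*, 110110*
[col 1] -01000*, -01100*, -10110, 0-1000, 001-00*, 0110-0, 01100-, 101-00*, 101-10*, 1010-0*, 1011-0*
[col 2] -01-00, 101--0
Prime implicants: -01-00, -10110, 0-1000, 010011, 0110-0, 01100-, 100111, 101--0
PI chart (minterm → PIs covering it):
  8 | -01-00,0-1000
  12 | -01-00  (sole → essential)
  19 | 010011  (sole → essential)
  22 | -10110  (sole → essential)
  24 | 0-1000,0110-0,01100-
  25 | 01100-  (sole → essential)
  26 | 0110-0  (sole → essential)
  39 | 100111  (sole → essential)
  40 | -01-00,101--0
  42 | 101--0  (sole → essential)
  44 | -01-00,101--0
  46 | 101--0  (sole → essential)
  54 | -10110  (sole → essential)
Essential prime implicants: -01-00, -10110, 010011, 0110-0, 01100-, 100111, 101--0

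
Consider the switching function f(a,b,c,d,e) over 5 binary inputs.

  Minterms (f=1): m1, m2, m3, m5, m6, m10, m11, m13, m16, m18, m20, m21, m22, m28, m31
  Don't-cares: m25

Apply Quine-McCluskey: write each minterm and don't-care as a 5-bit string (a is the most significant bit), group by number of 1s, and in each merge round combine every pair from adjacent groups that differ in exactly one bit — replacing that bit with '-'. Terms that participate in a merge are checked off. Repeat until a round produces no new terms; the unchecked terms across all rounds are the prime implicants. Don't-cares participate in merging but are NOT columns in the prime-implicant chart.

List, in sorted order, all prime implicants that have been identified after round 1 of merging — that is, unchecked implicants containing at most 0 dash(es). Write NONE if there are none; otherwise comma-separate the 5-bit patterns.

[col 0] 00001*, 00010*, 00011*, 00101*, 00110*, 01010*, 01011*, 01101*, 10000*, 10010*, 10100*, 10101*, 10110*, 11001, 11100*, 11111
[col 1] -0010*, -0101, -0110*, 0-010*, 0-011*, 0-101, 00-01, 00-10*, 000-1, 0001-*, 0101-*, 1-100, 10-00*, 10-10*, 100-0*, 101-0*, 1010-
[col 2] -0-10, 0-01-, 10--0
Prime implicants: -0-10, -0101, 0-01-, 0-101, 00-01, 000-1, 1-100, 10--0, 1010-, 11001, 11111

11001, 11111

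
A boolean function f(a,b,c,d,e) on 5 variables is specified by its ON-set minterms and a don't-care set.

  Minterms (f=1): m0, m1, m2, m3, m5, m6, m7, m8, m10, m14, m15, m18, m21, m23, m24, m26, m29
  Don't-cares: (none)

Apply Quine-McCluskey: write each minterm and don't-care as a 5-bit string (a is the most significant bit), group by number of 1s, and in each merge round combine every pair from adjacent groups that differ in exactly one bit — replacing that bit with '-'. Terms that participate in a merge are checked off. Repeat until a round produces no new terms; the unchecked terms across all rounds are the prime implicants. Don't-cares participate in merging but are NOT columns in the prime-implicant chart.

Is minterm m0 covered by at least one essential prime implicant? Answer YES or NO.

[col 0] 00000*, 00001*, 00010*, 00011*, 00101*, 00110*, 00111*, 01000*, 01010*, 01110*, 01111*, 10010*, 10101*, 10111*, 11000*, 11010*, 11101*
[col 1] -0010*, -0101*, -0111*, -1000*, -1010*, 0-000*, 0-010*, 0-110*, 0-111*, 00-01*, 00-10*, 00-11*, 000-0*, 000-1*, 0000-*, 0001-*, 001-1*, 0011-*, 01-10*, 010-0*, 0111-*, 1-010*, 1-101, 101-1*, 110-0*
[col 2] --010, -01-1, -10-0, 0--10, 0-0-0, 0-11-, 00--1, 00-1-, 000--
Prime implicants: --010, -01-1, -10-0, 0--10, 0-0-0, 0-11-, 00--1, 00-1-, 000--, 1-101
PI chart (minterm → PIs covering it):
  0 | 0-0-0,000--
  1 | 00--1,000--
  2 | --010,0--10,0-0-0,00-1-,000--
  3 | 00--1,00-1-,000--
  5 | -01-1,00--1
  6 | 0--10,0-11-,00-1-
  7 | -01-1,0-11-,00--1,00-1-
  8 | -10-0,0-0-0
  10 | --010,-10-0,0--10,0-0-0
  14 | 0--10,0-11-
  15 | 0-11-  (sole → essential)
  18 | --010  (sole → essential)
  21 | -01-1,1-101
  23 | -01-1  (sole → essential)
  24 | -10-0  (sole → essential)
  26 | --010,-10-0
  29 | 1-101  (sole → essential)
Essential prime implicants: --010, -01-1, -10-0, 0-11-, 1-101

NO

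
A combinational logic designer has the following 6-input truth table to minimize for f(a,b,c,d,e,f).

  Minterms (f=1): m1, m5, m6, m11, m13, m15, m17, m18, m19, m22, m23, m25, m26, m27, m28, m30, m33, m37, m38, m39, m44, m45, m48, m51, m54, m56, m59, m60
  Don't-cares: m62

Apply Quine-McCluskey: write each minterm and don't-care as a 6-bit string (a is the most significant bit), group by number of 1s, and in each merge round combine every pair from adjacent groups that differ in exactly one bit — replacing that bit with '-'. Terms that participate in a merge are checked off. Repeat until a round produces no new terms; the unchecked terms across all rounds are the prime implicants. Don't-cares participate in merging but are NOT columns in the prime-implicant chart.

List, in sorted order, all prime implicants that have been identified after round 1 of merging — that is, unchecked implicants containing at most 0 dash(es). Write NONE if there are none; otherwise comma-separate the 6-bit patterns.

NONE

Round 0: 000001✓ 000101✓ 000110✓ 001011✓ 001101✓ 001111✓ 010001✓ 010010✓ 010011✓ 010110✓ 010111✓ 011001✓ 011010✓ 011011✓ 011100✓ 011110✓ 100001✓ 100101✓ 100110✓ 100111✓ 101100✓ 101101✓ 110000✓ 110011✓ 110110✓ 111000✓ 111011✓ 111100✓ 111110✓
Round 1: -00001✓ -00101✓ -00110✓ -01101✓ -10011✓ -10110✓ -11011✓ -11100✓ -11110✓ 0-0001 0-0110✓ 0-1011 00-101✓ 000-01✓ 001-11 0011-1 01-001✓ 01-010✓ 01-011✓ 01-110✓ 010-10✓ 010-11✓ 0100-1✓ 01001-✓ 01011-✓ 011-10✓ 0110-1✓ 01101-✓ 0111-0✓ 1-0110✓ 1-1100 10-101✓ 100-01✓ 1001-1 10011- 10110- 11-000 11-011✓ 11-110✓ 111-00 1111-0✓
Round 2: --0110 -0-101 -00-01 -1-011 -1-110 -111-0 01--10 01-0-1 01-01- 010-1-
PIs = {--0110, -0-101, -00-01, -1-011, -1-110, -111-0, 0-0001, 0-1011, 001-11, 0011-1, 01--10, 01-0-1, 01-01-, 010-1-, 1-1100, 1001-1, 10011-, 10110-, 11-000, 111-00}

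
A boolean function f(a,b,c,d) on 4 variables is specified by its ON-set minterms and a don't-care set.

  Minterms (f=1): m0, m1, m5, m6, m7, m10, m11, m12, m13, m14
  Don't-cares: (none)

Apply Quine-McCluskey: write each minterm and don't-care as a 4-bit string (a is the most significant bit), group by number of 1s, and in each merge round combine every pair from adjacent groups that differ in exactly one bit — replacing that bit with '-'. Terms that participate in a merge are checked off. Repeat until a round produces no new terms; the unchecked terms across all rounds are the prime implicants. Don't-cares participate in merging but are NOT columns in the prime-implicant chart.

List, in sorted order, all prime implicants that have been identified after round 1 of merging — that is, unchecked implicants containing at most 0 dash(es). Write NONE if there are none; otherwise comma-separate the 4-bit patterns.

NONE

Round 0: 0000✓ 0001✓ 0101✓ 0110✓ 0111✓ 1010✓ 1011✓ 1100✓ 1101✓ 1110✓
Round 1: -101 -110 0-01 000- 01-1 011- 1-10 101- 11-0 110-
PIs = {-101, -110, 0-01, 000-, 01-1, 011-, 1-10, 101-, 11-0, 110-}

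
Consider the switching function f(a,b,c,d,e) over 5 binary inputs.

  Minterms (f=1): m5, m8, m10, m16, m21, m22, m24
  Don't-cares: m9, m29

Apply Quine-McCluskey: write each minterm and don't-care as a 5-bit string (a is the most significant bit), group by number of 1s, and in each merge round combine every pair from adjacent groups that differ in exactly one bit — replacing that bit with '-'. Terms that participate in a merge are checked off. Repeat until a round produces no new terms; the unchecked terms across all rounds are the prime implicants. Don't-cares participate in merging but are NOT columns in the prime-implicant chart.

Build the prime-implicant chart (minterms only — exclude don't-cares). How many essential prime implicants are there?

[col 0] 00101*, 01000*, 01001*, 01010*, 10000*, 10101*, 10110, 11000*, 11101*
[col 1] -0101, -1000, 010-0, 0100-, 1-000, 1-101
Prime implicants: -0101, -1000, 010-0, 0100-, 1-000, 1-101, 10110
PI chart (minterm → PIs covering it):
  5 | -0101  (sole → essential)
  8 | -1000,010-0,0100-
  10 | 010-0  (sole → essential)
  16 | 1-000  (sole → essential)
  21 | -0101,1-101
  22 | 10110  (sole → essential)
  24 | -1000,1-000
Essential prime implicants: -0101, 010-0, 1-000, 10110

4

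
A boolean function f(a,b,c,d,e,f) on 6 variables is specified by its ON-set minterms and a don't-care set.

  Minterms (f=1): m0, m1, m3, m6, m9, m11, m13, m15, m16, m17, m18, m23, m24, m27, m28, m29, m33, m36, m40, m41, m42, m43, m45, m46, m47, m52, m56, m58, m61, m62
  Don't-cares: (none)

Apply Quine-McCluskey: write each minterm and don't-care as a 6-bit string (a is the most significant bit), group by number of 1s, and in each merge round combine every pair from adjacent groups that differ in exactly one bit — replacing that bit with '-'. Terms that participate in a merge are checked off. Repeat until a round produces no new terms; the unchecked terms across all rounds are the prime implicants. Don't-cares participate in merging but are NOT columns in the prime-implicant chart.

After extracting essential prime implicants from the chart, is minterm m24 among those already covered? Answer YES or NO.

size-2^0 implicants → 000000(✓)  000001(✓)  000011(✓)  000110  001001(✓)  001011(✓)  001101(✓)  001111(✓)  010000(✓)  010001(✓)  010010(✓)  010111  011000(✓)  011011(✓)  011100(✓)  011101(✓)  100001(✓)  100100(✓)  101000(✓)  101001(✓)  101010(✓)  101011(✓)  101101(✓)  101110(✓)  101111(✓)  110100(✓)  111000(✓)  111010(✓)  111101(✓)  111110(✓)
size-2^1 implicants → -00001(✓)  -01001(✓)  -01011(✓)  -01101(✓)  -01111(✓)  -11000  -11101(✓)  0-0000(✓)  0-0001(✓)  0-1011  0-1101(✓)  00-001(✓)  00-011(✓)  0000-1(✓)  00000-(✓)  001-01(✓)  001-11(✓)  0010-1(✓)  0011-1(✓)  01-000  0100-0  01000-(✓)  011-00  01110-  1-0100  1-1000(✓)  1-1010(✓)  1-1101(✓)  1-1110(✓)  10-001(✓)  101-01(✓)  101-10(✓)  101-11(✓)  1010-0(✓)  1010-1(✓)  10100-(✓)  10101-(✓)  1011-1(✓)  10111-(✓)  111-10(✓)  1110-0(✓)
size-2^2 implicants → --1101  -0-001  -01-01(✓)  -01-11(✓)  -010-1(✓)  -011-1(✓)  0-000-  00-0-1  001--1(✓)  1-1-10  1-10-0  101--1(✓)  101-1-  1010--
size-2^3 implicants → -01--1
Unchecked terms (primes): --1101, -0-001, -01--1, -11000, 0-000-, 0-1011, 00-0-1, 000110, 01-000, 0100-0, 010111, 011-00, 01110-, 1-0100, 1-1-10, 1-10-0, 101-1-, 1010--
Minterm coverage:
  m0 ⊆ 0-000- [E]
  m1 ⊆ -0-001,0-000-,00-0-1
  m3 ⊆ 00-0-1 [E]
  m6 ⊆ 000110 [E]
  m9 ⊆ -0-001,-01--1,00-0-1
  m11 ⊆ -01--1,0-1011,00-0-1
  m13 ⊆ --1101,-01--1
  m15 ⊆ -01--1 [E]
  m16 ⊆ 0-000-,01-000,0100-0
  m17 ⊆ 0-000- [E]
  m18 ⊆ 0100-0 [E]
  m23 ⊆ 010111 [E]
  m24 ⊆ -11000,01-000,011-00
  m27 ⊆ 0-1011 [E]
  m28 ⊆ 011-00,01110-
  m29 ⊆ --1101,01110-
  m33 ⊆ -0-001 [E]
  m36 ⊆ 1-0100 [E]
  m40 ⊆ 1-10-0,1010--
  m41 ⊆ -0-001,-01--1,1010--
  m42 ⊆ 1-1-10,1-10-0,101-1-,1010--
  m43 ⊆ -01--1,101-1-,1010--
  m45 ⊆ --1101,-01--1
  m46 ⊆ 1-1-10,101-1-
  m47 ⊆ -01--1,101-1-
  m52 ⊆ 1-0100 [E]
  m56 ⊆ -11000,1-10-0
  m58 ⊆ 1-1-10,1-10-0
  m61 ⊆ --1101 [E]
  m62 ⊆ 1-1-10 [E]
E = {--1101, -0-001, -01--1, 0-000-, 0-1011, 00-0-1, 000110, 0100-0, 010111, 1-0100, 1-1-10}

NO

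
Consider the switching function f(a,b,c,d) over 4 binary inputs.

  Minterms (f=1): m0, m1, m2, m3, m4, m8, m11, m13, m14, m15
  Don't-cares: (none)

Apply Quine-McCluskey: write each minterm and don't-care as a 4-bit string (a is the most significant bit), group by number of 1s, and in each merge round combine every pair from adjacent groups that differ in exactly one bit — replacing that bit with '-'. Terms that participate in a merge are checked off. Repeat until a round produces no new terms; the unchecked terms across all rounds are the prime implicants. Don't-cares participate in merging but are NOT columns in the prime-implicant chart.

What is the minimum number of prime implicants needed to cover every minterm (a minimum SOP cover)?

[col 0] 0000*, 0001*, 0010*, 0011*, 0100*, 1000*, 1011*, 1101*, 1110*, 1111*
[col 1] -000, -011, 0-00, 00-0*, 00-1*, 000-*, 001-*, 1-11, 11-1, 111-
[col 2] 00--
Prime implicants: -000, -011, 0-00, 00--, 1-11, 11-1, 111-
PI chart (minterm → PIs covering it):
  0 | -000,0-00,00--
  1 | 00--  (sole → essential)
  2 | 00--  (sole → essential)
  3 | -011,00--
  4 | 0-00  (sole → essential)
  8 | -000  (sole → essential)
  11 | -011,1-11
  13 | 11-1  (sole → essential)
  14 | 111-  (sole → essential)
  15 | 1-11,11-1,111-
Essential prime implicants: -000, 0-00, 00--, 11-1, 111-
Petrick residual → -011
Minimum SOP uses 6 PIs: b'c'd' + b'cd + a'c'd' + a'b' + abd + abc

6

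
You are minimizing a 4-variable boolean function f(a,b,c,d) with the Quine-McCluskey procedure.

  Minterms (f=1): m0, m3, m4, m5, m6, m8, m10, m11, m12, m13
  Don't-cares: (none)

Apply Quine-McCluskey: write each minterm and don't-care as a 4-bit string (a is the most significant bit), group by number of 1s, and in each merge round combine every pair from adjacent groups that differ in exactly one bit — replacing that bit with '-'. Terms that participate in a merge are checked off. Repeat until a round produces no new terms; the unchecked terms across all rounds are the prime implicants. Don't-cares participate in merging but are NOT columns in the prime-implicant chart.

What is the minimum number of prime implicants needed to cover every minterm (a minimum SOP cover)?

5

[col 0] 0000*, 0011*, 0100*, 0101*, 0110*, 1000*, 1010*, 1011*, 1100*, 1101*
[col 1] -000*, -011, -100*, -101*, 0-00*, 01-0, 010-*, 1-00*, 10-0, 101-, 110-*
[col 2] --00, -10-
Prime implicants: --00, -011, -10-, 01-0, 10-0, 101-
PI chart (minterm → PIs covering it):
  0 | --00  (sole → essential)
  3 | -011  (sole → essential)
  4 | --00,-10-,01-0
  5 | -10-  (sole → essential)
  6 | 01-0  (sole → essential)
  8 | --00,10-0
  10 | 10-0,101-
  11 | -011,101-
  12 | --00,-10-
  13 | -10-  (sole → essential)
Essential prime implicants: --00, -011, -10-, 01-0
Petrick residual → 10-0
Minimum SOP uses 5 PIs: c'd' + b'cd + bc' + a'bd' + ab'd'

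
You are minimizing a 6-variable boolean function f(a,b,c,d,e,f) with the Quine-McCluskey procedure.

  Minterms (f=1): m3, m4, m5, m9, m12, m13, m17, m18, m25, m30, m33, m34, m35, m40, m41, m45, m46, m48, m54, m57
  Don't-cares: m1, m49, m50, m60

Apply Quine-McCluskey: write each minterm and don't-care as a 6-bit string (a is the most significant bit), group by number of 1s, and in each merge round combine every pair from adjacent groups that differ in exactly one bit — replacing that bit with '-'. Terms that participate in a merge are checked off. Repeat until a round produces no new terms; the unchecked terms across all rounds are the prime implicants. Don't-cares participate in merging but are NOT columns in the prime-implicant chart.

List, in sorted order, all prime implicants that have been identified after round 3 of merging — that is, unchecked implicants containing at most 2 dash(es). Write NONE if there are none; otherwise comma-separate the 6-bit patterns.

Round 0: 000001✓ 000011✓ 000100✓ 000101✓ 001001✓ 001100✓ 001101✓ 010001✓ 010010✓ 011001✓ 011110 100001✓ 100010✓ 100011✓ 101000✓ 101001✓ 101101✓ 101110 110000✓ 110001✓ 110010✓ 110110✓ 111001✓ 111100
Round 1: -00001✓ -00011✓ -01001✓ -01101✓ -10001✓ -10010 -11001✓ 0-0001✓ 0-1001✓ 00-001✓ 00-100✓ 00-101✓ 000-01✓ 0000-1✓ 00010-✓ 001-01✓ 00110-✓ 01-001✓ 1-0001✓ 1-0010 1-1001✓ 10-001✓ 1000-1✓ 10001- 101-01✓ 10100- 11-001✓ 110-10 1100-0 11000-
Round 2: --0001✓ --1001✓ -0-001✓ -000-1 -01-01 -1-001✓ 0--001✓ 00--01 00-10- 1--001✓
Round 3: ---001
PIs = {---001, -000-1, -01-01, -10010, 00--01, 00-10-, 011110, 1-0010, 10001-, 10100-, 101110, 110-10, 1100-0, 11000-, 111100}

-000-1, -01-01, -10010, 00--01, 00-10-, 011110, 1-0010, 10001-, 10100-, 101110, 110-10, 1100-0, 11000-, 111100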